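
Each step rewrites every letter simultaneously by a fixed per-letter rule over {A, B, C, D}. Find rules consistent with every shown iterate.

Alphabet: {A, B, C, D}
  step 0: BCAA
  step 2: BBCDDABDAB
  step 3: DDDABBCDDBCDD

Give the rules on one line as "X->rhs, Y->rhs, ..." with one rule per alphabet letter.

  step 2 ⇒ step 3: BBCDDABDAB ⇒ D·D·DA·B·B·CD·D·B·CD·D
    A ↦ CD
    B ↦ D
    C ↦ DA
    D ↦ B

A->CD, B->D, C->DA, D->B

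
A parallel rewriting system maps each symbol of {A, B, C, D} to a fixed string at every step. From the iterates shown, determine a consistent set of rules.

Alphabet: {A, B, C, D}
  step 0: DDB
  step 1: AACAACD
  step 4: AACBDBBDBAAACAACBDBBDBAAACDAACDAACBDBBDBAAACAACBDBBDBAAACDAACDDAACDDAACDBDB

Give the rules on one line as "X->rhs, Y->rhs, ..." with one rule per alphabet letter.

A->BDB, B->D, C->A, D->AAC

  step 0 ⇒ step 1: DDB ⇒ AAC·AAC·D
    B ↦ D
    D ↦ AAC
    A ↦ BDB  (constrained at step 1)
    C ↦ A  (constrained at step 1)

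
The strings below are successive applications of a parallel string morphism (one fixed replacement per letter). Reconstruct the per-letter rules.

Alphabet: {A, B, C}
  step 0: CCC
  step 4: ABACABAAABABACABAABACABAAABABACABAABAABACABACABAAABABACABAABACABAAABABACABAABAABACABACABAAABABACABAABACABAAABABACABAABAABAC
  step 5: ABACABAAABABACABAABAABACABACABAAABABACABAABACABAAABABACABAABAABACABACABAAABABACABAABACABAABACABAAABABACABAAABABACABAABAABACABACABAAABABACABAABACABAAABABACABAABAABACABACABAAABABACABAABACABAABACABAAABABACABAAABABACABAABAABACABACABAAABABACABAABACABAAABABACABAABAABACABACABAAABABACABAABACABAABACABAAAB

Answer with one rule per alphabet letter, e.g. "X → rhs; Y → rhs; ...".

A->ABA, B->C, C->AAB

  step 4 ⇒ step 5: ABACABAAABABACABAABACABAAABABACABAABAABACABACABAAABABACABAABACABAAABABACABAABAABACABACABAAABABACABAABACABAAABABACABAABAABAC ⇒ ABA·C·ABA·AAB·ABA·C·ABA·ABA·ABA·C·ABA·C·ABA·AAB·ABA·C·ABA·ABA·C·ABA·AAB·ABA·C·ABA·ABA·ABA·C·ABA·C·ABA·AAB·ABA·C·ABA·ABA·C·ABA·ABA·C·ABA·AAB·ABA·C·ABA·AAB·ABA·C·ABA·ABA·ABA·C·ABA·C·ABA·AAB·ABA·C·ABA·ABA·C·ABA·AAB·ABA·C·ABA·ABA·ABA·C·ABA·C·ABA·AAB·ABA·C·ABA·ABA·C·ABA·ABA·C·ABA·AAB·ABA·C·ABA·AAB·ABA·C·ABA·ABA·ABA·C·ABA·C·ABA·AAB·ABA·C·ABA·ABA·C·ABA·AAB·ABA·C·ABA·ABA·ABA·C·ABA·C·ABA·AAB·ABA·C·ABA·ABA·C·ABA·ABA·C·ABA·AAB
    A ↦ ABA
    B ↦ C
    C ↦ AAB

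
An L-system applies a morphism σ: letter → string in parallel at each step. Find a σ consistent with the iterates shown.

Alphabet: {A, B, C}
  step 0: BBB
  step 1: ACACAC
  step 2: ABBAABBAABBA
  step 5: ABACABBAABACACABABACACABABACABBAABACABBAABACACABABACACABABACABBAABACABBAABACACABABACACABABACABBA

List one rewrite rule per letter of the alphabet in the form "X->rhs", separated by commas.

A->AB, B->AC, C->BA

  step 1 ⇒ step 2: ACACAC ⇒ AB·BA·AB·BA·AB·BA
    A ↦ AB
    C ↦ BA
  step 0 ⇒ step 1: BBB ⇒ AC·AC·AC
    B ↦ AC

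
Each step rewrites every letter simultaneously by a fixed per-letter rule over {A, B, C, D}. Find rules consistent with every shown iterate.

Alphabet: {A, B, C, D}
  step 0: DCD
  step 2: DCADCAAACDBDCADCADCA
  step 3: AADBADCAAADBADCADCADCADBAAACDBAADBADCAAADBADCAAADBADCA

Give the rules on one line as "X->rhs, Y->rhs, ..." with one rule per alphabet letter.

  step 2 ⇒ step 3: DCADCAAACDBDCADCADCA ⇒ AA·DBA·DCA·AA·DBA·DCA·DCA·DCA·DBA·AA·CDB·AA·DBA·DCA·AA·DBA·DCA·AA·DBA·DCA
    A ↦ DCA
    B ↦ CDB
    C ↦ DBA
    D ↦ AA

A->DCA, B->CDB, C->DBA, D->AA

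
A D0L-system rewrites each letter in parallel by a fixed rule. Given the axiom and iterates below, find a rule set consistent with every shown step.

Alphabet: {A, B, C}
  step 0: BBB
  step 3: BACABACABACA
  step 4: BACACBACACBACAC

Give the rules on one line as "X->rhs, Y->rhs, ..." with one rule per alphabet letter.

  step 3 ⇒ step 4: BACABACABACA ⇒ BA·C·A·C·BA·C·A·C·BA·C·A·C
    A ↦ C
    B ↦ BA
    C ↦ A

A->C, B->BA, C->A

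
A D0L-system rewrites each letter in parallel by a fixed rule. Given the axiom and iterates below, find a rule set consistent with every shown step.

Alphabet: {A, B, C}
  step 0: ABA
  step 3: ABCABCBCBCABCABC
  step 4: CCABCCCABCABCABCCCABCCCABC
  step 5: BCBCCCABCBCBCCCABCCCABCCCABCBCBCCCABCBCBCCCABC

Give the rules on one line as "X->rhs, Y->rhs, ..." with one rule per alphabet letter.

A->CC, B->A, C->BC

  step 4 ⇒ step 5: CCABCCCABCABCABCCCABCCCABC ⇒ BC·BC·CC·A·BC·BC·BC·CC·A·BC·CC·A·BC·CC·A·BC·BC·BC·CC·A·BC·BC·BC·CC·A·BC
    A ↦ CC
    B ↦ A
    C ↦ BC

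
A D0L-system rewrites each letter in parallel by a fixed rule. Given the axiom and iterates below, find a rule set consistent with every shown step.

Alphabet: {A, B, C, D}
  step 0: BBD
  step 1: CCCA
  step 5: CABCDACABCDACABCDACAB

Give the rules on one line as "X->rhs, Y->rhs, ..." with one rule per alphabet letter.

A->B, B->C, C->DA, D->CA

  step 0 ⇒ step 1: BBD ⇒ C·C·CA
    B ↦ C
    D ↦ CA
    A ↦ B  (constrained at step 1)
    C ↦ DA  (constrained at step 1)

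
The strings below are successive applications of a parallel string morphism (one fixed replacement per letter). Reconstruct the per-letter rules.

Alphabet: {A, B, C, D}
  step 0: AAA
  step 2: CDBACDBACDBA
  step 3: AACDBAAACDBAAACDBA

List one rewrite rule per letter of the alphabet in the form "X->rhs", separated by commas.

A->BA, B->CD, C->A, D->A

  step 2 ⇒ step 3: CDBACDBACDBA ⇒ A·A·CD·BA·A·A·CD·BA·A·A·CD·BA
    A ↦ BA
    B ↦ CD
    C ↦ A
    D ↦ A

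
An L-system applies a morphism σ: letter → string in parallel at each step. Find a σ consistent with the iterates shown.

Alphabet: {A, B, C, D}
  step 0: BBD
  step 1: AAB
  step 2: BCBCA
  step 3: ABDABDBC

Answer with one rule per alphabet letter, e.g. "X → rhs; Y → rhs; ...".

  step 2 ⇒ step 3: BCBCA ⇒ A·BD·A·BD·BC
    A ↦ BC
    B ↦ A
    C ↦ BD
  step 0 ⇒ step 1: BBD ⇒ A·A·B
    D ↦ B

A->BC, B->A, C->BD, D->B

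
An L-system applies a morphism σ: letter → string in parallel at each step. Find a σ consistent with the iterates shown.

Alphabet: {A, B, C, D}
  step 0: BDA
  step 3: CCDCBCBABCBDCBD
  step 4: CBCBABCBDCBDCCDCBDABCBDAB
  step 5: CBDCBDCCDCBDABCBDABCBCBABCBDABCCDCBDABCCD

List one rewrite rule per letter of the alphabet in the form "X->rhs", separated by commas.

A->CC, B->D, C->CB, D->AB

  step 4 ⇒ step 5: CBCBABCBDCBDCCDCBDABCBDAB ⇒ CB·D·CB·D·CC·D·CB·D·AB·CB·D·AB·CB·CB·AB·CB·D·AB·CC·D·CB·D·AB·CC·D
    A ↦ CC
    B ↦ D
    C ↦ CB
    D ↦ AB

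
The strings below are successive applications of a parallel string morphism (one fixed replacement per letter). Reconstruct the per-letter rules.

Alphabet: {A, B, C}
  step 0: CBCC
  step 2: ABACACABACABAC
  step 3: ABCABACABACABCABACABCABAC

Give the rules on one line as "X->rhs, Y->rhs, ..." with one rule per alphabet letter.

A->AB, B->C, C->AC

  step 2 ⇒ step 3: ABACACABACABAC ⇒ AB·C·AB·AC·AB·AC·AB·C·AB·AC·AB·C·AB·AC
    A ↦ AB
    B ↦ C
    C ↦ AC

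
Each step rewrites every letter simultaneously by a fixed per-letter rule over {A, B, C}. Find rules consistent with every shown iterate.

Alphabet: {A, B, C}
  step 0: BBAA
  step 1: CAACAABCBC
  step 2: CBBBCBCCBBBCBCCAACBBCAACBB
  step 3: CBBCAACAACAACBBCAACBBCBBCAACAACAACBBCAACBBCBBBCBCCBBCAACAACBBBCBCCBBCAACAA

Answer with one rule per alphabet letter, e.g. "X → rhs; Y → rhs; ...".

A->BC, B->CAA, C->CBB

  step 2 ⇒ step 3: CBBBCBCCBBBCBCCAACBBCAACBB ⇒ CBB·CAA·CAA·CAA·CBB·CAA·CBB·CBB·CAA·CAA·CAA·CBB·CAA·CBB·CBB·BC·BC·CBB·CAA·CAA·CBB·BC·BC·CBB·CAA·CAA
    A ↦ BC
    B ↦ CAA
    C ↦ CBB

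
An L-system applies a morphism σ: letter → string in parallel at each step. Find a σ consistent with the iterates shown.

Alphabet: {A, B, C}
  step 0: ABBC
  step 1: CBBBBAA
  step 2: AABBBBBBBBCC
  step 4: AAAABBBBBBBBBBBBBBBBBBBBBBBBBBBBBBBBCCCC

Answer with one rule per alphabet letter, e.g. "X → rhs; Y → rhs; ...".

A->C, B->BB, C->AA

  step 1 ⇒ step 2: CBBBBAA ⇒ AA·BB·BB·BB·BB·C·C
    A ↦ C
    B ↦ BB
    C ↦ AA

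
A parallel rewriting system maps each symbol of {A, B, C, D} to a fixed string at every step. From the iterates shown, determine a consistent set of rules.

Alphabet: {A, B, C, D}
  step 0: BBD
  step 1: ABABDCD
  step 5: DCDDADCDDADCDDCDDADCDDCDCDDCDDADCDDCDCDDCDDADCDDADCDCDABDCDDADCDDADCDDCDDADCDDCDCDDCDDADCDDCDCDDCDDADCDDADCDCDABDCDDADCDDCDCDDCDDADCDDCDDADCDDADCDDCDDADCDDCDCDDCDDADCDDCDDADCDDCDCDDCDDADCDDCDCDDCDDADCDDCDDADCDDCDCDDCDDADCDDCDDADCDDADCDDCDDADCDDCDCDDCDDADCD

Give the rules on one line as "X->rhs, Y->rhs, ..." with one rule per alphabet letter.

A->CD, B->AB, C->DA, D->DCD

  step 0 ⇒ step 1: BBD ⇒ AB·AB·DCD
    B ↦ AB
    D ↦ DCD
    A ↦ CD  (constrained at step 1)
    C ↦ DA  (constrained at step 1)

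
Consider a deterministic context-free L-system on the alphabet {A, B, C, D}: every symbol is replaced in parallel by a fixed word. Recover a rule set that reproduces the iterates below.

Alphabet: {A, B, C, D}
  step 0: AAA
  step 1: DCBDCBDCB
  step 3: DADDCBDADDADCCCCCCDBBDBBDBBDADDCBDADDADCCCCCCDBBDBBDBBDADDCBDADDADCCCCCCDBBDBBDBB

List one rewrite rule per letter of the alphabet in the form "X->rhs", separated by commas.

A->DCB, B->CCC, C->DBB, D->DAD

  step 0 ⇒ step 1: AAA ⇒ DCB·DCB·DCB
    A ↦ DCB
    B ↦ CCC  (constrained at step 1)
    C ↦ DBB  (constrained at step 1)
    D ↦ DAD  (constrained at step 1)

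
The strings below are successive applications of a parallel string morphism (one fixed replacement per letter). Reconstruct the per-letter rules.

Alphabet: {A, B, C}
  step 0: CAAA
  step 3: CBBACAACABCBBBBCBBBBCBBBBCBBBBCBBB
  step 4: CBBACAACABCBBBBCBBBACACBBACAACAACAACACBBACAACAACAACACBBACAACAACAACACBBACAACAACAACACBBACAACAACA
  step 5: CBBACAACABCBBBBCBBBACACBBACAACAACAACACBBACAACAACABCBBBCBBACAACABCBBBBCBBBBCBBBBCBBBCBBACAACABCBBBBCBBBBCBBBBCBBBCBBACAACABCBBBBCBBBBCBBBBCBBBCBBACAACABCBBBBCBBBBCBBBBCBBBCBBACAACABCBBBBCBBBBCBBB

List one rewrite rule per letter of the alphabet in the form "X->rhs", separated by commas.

A->B, B->ACA, C->CBB

  step 4 ⇒ step 5: CBBACAACABCBBBBCBBBACACBBACAACAACAACACBBACAACAACAACACBBACAACAACAACACBBACAACAACAACACBBACAACAACA ⇒ CBB·ACA·ACA·B·CBB·B·B·CBB·B·ACA·CBB·ACA·ACA·ACA·ACA·CBB·ACA·ACA·ACA·B·CBB·B·CBB·ACA·ACA·B·CBB·B·B·CBB·B·B·CBB·B·B·CBB·B·CBB·ACA·ACA·B·CBB·B·B·CBB·B·B·CBB·B·B·CBB·B·CBB·ACA·ACA·B·CBB·B·B·CBB·B·B·CBB·B·B·CBB·B·CBB·ACA·ACA·B·CBB·B·B·CBB·B·B·CBB·B·B·CBB·B·CBB·ACA·ACA·B·CBB·B·B·CBB·B·B·CBB·B
    A ↦ B
    B ↦ ACA
    C ↦ CBB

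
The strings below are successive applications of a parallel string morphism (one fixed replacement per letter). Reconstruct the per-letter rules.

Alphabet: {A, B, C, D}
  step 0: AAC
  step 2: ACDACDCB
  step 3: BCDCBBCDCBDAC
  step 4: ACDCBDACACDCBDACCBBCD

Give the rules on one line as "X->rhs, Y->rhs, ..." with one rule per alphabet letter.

A->BC, B->AC, C->D, D->CB

  step 3 ⇒ step 4: BCDCBBCDCBDAC ⇒ AC·D·CB·D·AC·AC·D·CB·D·AC·CB·BC·D
    A ↦ BC
    B ↦ AC
    C ↦ D
    D ↦ CB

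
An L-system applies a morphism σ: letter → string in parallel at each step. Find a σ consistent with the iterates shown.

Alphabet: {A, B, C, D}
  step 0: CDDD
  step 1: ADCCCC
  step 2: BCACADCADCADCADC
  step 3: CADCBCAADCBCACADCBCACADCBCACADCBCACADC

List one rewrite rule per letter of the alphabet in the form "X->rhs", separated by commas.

A->BCA, B->C, C->ADC, D->C

  step 2 ⇒ step 3: BCACADCADCADCADC ⇒ C·ADC·BCA·ADC·BCA·C·ADC·BCA·C·ADC·BCA·C·ADC·BCA·C·ADC
    A ↦ BCA
    B ↦ C
    C ↦ ADC
    D ↦ C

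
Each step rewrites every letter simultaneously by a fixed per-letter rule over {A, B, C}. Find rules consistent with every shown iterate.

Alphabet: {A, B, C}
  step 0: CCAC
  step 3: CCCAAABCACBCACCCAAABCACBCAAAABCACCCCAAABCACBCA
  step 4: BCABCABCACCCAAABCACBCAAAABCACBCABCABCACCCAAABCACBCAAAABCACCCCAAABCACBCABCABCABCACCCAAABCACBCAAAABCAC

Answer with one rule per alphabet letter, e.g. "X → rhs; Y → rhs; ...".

  step 3 ⇒ step 4: CCCAAABCACBCACCCAAABCACBCAAAABCACCCCAAABCACBCA ⇒ BCA·BCA·BCA·C·C·C·AAA·BCA·C·BCA·AAA·BCA·C·BCA·BCA·BCA·C·C·C·AAA·BCA·C·BCA·AAA·BCA·C·C·C·C·AAA·BCA·C·BCA·BCA·BCA·BCA·C·C·C·AAA·BCA·C·BCA·AAA·BCA·C
    A ↦ C
    B ↦ AAA
    C ↦ BCA

A->C, B->AAA, C->BCA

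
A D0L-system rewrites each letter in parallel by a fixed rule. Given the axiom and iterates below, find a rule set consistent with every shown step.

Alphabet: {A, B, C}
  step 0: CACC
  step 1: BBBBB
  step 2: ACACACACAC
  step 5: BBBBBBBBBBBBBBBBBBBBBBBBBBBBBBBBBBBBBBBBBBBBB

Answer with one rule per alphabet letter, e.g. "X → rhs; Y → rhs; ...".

A->BB, B->AC, C->B

  step 1 ⇒ step 2: BBBBB ⇒ AC·AC·AC·AC·AC
    B ↦ AC
  step 0 ⇒ step 1: CACC ⇒ B·BB·B·B
    A ↦ BB
  step 0 ⇒ step 1: CACC ⇒ B·BB·B·B
    C ↦ B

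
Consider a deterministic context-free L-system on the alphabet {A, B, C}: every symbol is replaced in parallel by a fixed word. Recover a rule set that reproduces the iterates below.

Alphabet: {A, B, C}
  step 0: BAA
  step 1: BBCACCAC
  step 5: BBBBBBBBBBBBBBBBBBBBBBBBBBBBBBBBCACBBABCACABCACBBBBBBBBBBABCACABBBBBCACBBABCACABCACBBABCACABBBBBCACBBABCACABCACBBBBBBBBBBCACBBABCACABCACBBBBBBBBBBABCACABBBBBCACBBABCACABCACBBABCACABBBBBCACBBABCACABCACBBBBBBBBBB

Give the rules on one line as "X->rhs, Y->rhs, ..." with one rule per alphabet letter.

A->CAC, B->BB, C->AB

  step 0 ⇒ step 1: BAA ⇒ BB·CAC·CAC
    A ↦ CAC
    B ↦ BB
    C ↦ AB  (constrained at step 1)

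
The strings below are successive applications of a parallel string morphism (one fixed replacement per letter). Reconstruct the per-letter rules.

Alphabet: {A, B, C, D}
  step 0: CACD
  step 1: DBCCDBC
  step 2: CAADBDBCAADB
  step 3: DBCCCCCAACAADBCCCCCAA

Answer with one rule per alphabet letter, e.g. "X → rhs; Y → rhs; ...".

A->CC, B->AA, C->DB, D->C

  step 2 ⇒ step 3: CAADBDBCAADB ⇒ DB·CC·CC·C·AA·C·AA·DB·CC·CC·C·AA
    A ↦ CC
    B ↦ AA
    C ↦ DB
    D ↦ C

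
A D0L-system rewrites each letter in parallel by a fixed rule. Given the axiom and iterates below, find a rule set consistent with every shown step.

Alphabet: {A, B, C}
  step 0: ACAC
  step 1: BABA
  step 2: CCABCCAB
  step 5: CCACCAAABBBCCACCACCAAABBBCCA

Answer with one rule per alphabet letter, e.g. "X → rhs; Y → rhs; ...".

  step 1 ⇒ step 2: BABA ⇒ CCA·B·CCA·B
    A ↦ B
    B ↦ CCA
  step 0 ⇒ step 1: ACAC ⇒ B·A·B·A
    C ↦ A

A->B, B->CCA, C->A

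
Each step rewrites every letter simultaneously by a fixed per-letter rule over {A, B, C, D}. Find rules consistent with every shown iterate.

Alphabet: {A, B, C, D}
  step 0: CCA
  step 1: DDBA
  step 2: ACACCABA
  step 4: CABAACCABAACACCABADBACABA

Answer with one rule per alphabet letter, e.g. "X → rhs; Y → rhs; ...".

A->BA, B->CA, C->D, D->AC

  step 1 ⇒ step 2: DDBA ⇒ AC·AC·CA·BA
    A ↦ BA
    B ↦ CA
    D ↦ AC
  step 0 ⇒ step 1: CCA ⇒ D·D·BA
    C ↦ D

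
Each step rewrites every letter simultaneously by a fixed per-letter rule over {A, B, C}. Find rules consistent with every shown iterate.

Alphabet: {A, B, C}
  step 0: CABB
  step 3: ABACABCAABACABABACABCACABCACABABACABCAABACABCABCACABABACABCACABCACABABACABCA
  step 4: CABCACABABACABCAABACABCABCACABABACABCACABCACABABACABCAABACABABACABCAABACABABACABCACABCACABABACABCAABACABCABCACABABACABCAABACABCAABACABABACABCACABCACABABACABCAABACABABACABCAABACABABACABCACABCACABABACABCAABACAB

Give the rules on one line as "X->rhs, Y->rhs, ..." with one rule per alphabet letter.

  step 3 ⇒ step 4: ABACABCAABACABABACABCACABCACABABACABCAABACABCABCACABABACABCACABCACABABACABCA ⇒ CAB·CA·CAB·ABA·CAB·CA·ABA·CAB·CAB·CA·CAB·ABA·CAB·CA·CAB·CA·CAB·ABA·CAB·CA·ABA·CAB·ABA·CAB·CA·ABA·CAB·ABA·CAB·CA·CAB·CA·CAB·ABA·CAB·CA·ABA·CAB·CAB·CA·CAB·ABA·CAB·CA·ABA·CAB·CA·ABA·CAB·ABA·CAB·CA·CAB·CA·CAB·ABA·CAB·CA·ABA·CAB·ABA·CAB·CA·ABA·CAB·ABA·CAB·CA·CAB·CA·CAB·ABA·CAB·CA·ABA·CAB
    A ↦ CAB
    B ↦ CA
    C ↦ ABA

A->CAB, B->CA, C->ABA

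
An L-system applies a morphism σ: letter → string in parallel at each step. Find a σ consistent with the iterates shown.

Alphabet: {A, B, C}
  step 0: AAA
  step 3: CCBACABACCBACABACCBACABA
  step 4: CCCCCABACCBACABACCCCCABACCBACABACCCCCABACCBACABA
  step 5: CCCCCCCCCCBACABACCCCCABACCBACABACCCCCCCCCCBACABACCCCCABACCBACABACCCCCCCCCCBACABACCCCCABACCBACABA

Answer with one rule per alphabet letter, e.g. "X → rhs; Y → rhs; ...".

A->BA, B->CA, C->CC

  step 4 ⇒ step 5: CCCCCABACCBACABACCCCCABACCBACABACCCCCABACCBACABA ⇒ CC·CC·CC·CC·CC·BA·CA·BA·CC·CC·CA·BA·CC·BA·CA·BA·CC·CC·CC·CC·CC·BA·CA·BA·CC·CC·CA·BA·CC·BA·CA·BA·CC·CC·CC·CC·CC·BA·CA·BA·CC·CC·CA·BA·CC·BA·CA·BA
    A ↦ BA
    B ↦ CA
    C ↦ CC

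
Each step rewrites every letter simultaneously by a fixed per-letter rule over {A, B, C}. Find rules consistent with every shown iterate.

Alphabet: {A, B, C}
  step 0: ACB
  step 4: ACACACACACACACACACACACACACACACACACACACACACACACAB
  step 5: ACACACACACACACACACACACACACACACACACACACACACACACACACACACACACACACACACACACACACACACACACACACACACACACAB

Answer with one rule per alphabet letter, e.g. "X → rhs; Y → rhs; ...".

A->AC, B->AB, C->AC

  step 4 ⇒ step 5: ACACACACACACACACACACACACACACACACACACACACACACACAB ⇒ AC·AC·AC·AC·AC·AC·AC·AC·AC·AC·AC·AC·AC·AC·AC·AC·AC·AC·AC·AC·AC·AC·AC·AC·AC·AC·AC·AC·AC·AC·AC·AC·AC·AC·AC·AC·AC·AC·AC·AC·AC·AC·AC·AC·AC·AC·AC·AB
    A ↦ AC
    B ↦ AB
    C ↦ AC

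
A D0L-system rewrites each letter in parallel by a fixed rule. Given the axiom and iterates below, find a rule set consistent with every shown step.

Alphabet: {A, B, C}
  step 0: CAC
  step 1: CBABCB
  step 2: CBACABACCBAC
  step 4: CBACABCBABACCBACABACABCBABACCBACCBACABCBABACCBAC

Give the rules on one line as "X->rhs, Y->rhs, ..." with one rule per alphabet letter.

A->AB, B->AC, C->CB

  step 1 ⇒ step 2: CBABCB ⇒ CB·AC·AB·AC·CB·AC
    A ↦ AB
    B ↦ AC
    C ↦ CB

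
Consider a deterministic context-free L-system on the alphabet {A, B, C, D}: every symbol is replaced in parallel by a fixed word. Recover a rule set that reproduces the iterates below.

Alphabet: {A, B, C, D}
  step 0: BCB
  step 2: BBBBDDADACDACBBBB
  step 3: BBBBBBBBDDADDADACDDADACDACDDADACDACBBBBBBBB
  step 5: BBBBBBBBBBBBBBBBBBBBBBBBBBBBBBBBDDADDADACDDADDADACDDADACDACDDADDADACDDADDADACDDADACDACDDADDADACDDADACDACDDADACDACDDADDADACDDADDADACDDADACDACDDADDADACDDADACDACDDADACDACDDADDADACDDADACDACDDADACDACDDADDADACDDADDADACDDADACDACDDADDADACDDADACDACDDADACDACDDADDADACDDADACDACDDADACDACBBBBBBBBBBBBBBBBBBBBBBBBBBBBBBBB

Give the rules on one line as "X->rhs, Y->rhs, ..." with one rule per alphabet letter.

A->DAC, B->BB, C->DAC, D->DDA

  step 2 ⇒ step 3: BBBBDDADACDACBBBB ⇒ BB·BB·BB·BB·DDA·DDA·DAC·DDA·DAC·DAC·DDA·DAC·DAC·BB·BB·BB·BB
    A ↦ DAC
    B ↦ BB
    C ↦ DAC
    D ↦ DDA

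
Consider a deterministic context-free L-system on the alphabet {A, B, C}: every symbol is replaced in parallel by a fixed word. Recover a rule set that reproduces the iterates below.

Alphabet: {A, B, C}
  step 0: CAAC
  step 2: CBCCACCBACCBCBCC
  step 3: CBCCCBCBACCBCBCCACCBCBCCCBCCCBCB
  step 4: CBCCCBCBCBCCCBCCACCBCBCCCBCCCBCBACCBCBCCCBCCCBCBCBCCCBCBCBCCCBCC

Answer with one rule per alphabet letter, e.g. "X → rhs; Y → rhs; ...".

A->AC, B->CC, C->CB

  step 3 ⇒ step 4: CBCCCBCBACCBCBCCACCBCBCCCBCCCBCB ⇒ CB·CC·CB·CB·CB·CC·CB·CC·AC·CB·CB·CC·CB·CC·CB·CB·AC·CB·CB·CC·CB·CC·CB·CB·CB·CC·CB·CB·CB·CC·CB·CC
    A ↦ AC
    B ↦ CC
    C ↦ CB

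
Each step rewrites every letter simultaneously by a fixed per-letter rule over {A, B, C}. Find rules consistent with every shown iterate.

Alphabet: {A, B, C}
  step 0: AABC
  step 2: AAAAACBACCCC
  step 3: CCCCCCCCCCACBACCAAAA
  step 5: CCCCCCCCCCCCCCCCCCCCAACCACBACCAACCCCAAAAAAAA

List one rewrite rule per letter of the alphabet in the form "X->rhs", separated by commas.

  step 2 ⇒ step 3: AAAAACBACCCC ⇒ CC·CC·CC·CC·CC·A·CBA·CC·A·A·A·A
    A ↦ CC
    B ↦ CBA
    C ↦ A

A->CC, B->CBA, C->A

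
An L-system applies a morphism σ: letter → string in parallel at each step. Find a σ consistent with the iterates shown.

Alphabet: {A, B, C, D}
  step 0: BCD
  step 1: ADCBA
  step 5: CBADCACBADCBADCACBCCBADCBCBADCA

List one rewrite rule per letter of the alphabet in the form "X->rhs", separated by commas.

A->C, B->AD, C->CB, D->A

  step 0 ⇒ step 1: BCD ⇒ AD·CB·A
    B ↦ AD
    C ↦ CB
    D ↦ A
    A ↦ C  (constrained at step 1)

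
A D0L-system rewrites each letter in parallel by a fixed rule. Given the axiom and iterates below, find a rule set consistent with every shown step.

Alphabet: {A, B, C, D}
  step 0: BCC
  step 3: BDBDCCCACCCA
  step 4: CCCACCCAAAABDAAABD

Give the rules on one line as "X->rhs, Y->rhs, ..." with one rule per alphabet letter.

  step 3 ⇒ step 4: BDBDCCCACCCA ⇒ CC·CA·CC·CA·A·A·A·BD·A·A·A·BD
    A ↦ BD
    B ↦ CC
    C ↦ A
    D ↦ CA

A->BD, B->CC, C->A, D->CA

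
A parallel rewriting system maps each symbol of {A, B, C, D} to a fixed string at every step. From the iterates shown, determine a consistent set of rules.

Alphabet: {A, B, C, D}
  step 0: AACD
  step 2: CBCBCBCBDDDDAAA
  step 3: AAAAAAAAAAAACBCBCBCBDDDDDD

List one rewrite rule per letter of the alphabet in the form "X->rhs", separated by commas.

  step 2 ⇒ step 3: CBCBCBCBDDDDAAA ⇒ AA·A·AA·A·AA·A·AA·A·CB·CB·CB·CB·DD·DD·DD
    A ↦ DD
    B ↦ A
    C ↦ AA
    D ↦ CB

A->DD, B->A, C->AA, D->CB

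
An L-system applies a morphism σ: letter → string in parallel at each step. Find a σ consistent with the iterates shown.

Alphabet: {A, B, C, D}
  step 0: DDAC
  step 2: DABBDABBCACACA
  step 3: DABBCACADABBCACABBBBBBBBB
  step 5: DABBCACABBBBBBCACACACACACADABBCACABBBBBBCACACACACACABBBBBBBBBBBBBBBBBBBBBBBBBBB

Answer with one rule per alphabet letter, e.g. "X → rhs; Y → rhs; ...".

  step 2 ⇒ step 3: DABBDABBCACACA ⇒ DA·BB·CA·CA·DA·BB·CA·CA·B·BB·B·BB·B·BB
    A ↦ BB
    B ↦ CA
    C ↦ B
    D ↦ DA

A->BB, B->CA, C->B, D->DA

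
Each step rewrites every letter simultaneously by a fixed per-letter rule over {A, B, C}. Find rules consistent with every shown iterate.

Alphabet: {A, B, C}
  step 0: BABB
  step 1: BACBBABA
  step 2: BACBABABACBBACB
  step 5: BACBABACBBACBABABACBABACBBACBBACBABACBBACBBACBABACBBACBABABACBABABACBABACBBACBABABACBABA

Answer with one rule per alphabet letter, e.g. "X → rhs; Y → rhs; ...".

A->CB, B->BA, C->A

  step 1 ⇒ step 2: BACBBABA ⇒ BA·CB·A·BA·BA·CB·BA·CB
    A ↦ CB
    B ↦ BA
    C ↦ A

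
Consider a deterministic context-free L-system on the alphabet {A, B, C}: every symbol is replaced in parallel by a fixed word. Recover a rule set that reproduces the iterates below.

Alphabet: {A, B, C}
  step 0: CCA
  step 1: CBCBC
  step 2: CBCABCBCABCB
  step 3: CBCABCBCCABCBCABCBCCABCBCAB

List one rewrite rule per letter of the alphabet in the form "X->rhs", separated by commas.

  step 2 ⇒ step 3: CBCABCBCABCB ⇒ CB·CAB·CB·C·CAB·CB·CAB·CB·C·CAB·CB·CAB
    A ↦ C
    B ↦ CAB
    C ↦ CB

A->C, B->CAB, C->CB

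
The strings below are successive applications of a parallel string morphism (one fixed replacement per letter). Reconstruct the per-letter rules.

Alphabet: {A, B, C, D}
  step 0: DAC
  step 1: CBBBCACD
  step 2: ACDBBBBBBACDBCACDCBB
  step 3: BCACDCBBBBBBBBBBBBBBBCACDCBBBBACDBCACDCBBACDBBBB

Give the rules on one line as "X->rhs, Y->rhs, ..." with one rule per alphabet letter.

  step 2 ⇒ step 3: ACDBBBBBBACDBCACDCBB ⇒ BC·ACD·CBB·BB·BB·BB·BB·BB·BB·BC·ACD·CBB·BB·ACD·BC·ACD·CBB·ACD·BB·BB
    A ↦ BC
    B ↦ BB
    C ↦ ACD
    D ↦ CBB

A->BC, B->BB, C->ACD, D->CBB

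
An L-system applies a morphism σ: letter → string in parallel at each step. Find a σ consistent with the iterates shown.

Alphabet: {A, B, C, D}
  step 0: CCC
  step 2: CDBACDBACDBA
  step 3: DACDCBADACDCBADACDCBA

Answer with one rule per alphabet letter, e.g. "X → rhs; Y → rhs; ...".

A->BA, B->C, C->DA, D->CD

  step 2 ⇒ step 3: CDBACDBACDBA ⇒ DA·CD·C·BA·DA·CD·C·BA·DA·CD·C·BA
    A ↦ BA
    B ↦ C
    C ↦ DA
    D ↦ CD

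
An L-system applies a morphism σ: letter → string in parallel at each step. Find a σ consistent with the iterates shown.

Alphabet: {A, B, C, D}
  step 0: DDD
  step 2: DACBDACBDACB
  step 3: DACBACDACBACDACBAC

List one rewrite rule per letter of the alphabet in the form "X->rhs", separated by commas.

  step 2 ⇒ step 3: DACBDACBDACB ⇒ DA·CB·A·C·DA·CB·A·C·DA·CB·A·C
    A ↦ CB
    B ↦ C
    C ↦ A
    D ↦ DA

A->CB, B->C, C->A, D->DA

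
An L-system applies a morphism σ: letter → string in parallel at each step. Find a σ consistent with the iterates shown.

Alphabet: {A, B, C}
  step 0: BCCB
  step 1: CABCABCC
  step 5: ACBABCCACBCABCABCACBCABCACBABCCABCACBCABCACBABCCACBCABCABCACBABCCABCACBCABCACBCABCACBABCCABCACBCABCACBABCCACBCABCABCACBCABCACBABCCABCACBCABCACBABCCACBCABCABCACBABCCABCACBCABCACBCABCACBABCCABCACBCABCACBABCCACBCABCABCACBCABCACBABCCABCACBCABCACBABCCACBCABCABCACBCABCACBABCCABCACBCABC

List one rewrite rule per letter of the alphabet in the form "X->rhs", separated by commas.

A->ACB, B->C, C->ABC

  step 0 ⇒ step 1: BCCB ⇒ C·ABC·ABC·C
    B ↦ C
    C ↦ ABC
    A ↦ ACB  (constrained at step 1)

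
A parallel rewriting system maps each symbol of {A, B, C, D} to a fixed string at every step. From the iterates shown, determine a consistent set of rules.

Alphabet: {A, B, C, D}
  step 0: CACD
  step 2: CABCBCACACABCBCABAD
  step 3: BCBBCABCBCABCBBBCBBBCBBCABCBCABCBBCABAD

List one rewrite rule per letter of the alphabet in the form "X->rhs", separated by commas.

  step 2 ⇒ step 3: CABCBCACACABCBCABAD ⇒ BCB·B·CA·BCB·CA·BCB·B·BCB·B·BCB·B·CA·BCB·CA·BCB·B·CA·B·AD
    A ↦ B
    B ↦ CA
    C ↦ BCB
    D ↦ AD

A->B, B->CA, C->BCB, D->AD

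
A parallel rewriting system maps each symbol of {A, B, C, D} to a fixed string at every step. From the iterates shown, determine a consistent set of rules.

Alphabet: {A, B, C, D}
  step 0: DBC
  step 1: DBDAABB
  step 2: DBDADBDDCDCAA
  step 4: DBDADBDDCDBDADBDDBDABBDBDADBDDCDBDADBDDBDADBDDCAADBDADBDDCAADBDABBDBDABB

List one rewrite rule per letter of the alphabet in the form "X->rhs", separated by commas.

A->DC, B->A, C->ABB, D->DBD

  step 1 ⇒ step 2: DBDAABB ⇒ DBD·A·DBD·DC·DC·A·A
    A ↦ DC
    B ↦ A
    D ↦ DBD
  step 0 ⇒ step 1: DBC ⇒ DBD·A·ABB
    C ↦ ABB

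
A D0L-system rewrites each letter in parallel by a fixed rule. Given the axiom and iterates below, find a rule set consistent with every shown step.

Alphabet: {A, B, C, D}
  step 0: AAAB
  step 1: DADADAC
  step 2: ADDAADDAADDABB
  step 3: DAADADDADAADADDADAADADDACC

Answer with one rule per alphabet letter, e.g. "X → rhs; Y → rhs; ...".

  step 2 ⇒ step 3: ADDAADDAADDABB ⇒ DA·AD·AD·DA·DA·AD·AD·DA·DA·AD·AD·DA·C·C
    A ↦ DA
    B ↦ C
    D ↦ AD
  step 1 ⇒ step 2: DADADAC ⇒ AD·DA·AD·DA·AD·DA·BB
    C ↦ BB

A->DA, B->C, C->BB, D->AD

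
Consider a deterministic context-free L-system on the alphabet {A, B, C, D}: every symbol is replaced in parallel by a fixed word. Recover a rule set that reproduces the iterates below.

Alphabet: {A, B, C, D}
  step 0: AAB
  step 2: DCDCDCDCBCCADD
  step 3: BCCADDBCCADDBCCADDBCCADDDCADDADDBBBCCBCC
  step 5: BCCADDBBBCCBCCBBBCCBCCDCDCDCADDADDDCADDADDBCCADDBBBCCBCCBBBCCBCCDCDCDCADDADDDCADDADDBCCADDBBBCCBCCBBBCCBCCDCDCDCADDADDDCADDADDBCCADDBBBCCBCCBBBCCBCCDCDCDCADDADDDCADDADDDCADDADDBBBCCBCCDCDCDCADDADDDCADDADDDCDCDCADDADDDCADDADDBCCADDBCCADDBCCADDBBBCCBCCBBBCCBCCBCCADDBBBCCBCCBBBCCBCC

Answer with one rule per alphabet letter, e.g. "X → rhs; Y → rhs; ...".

A->BB, B->DC, C->ADD, D->BCC

  step 2 ⇒ step 3: DCDCDCDCBCCADD ⇒ BCC·ADD·BCC·ADD·BCC·ADD·BCC·ADD·DC·ADD·ADD·BB·BCC·BCC
    A ↦ BB
    B ↦ DC
    C ↦ ADD
    D ↦ BCC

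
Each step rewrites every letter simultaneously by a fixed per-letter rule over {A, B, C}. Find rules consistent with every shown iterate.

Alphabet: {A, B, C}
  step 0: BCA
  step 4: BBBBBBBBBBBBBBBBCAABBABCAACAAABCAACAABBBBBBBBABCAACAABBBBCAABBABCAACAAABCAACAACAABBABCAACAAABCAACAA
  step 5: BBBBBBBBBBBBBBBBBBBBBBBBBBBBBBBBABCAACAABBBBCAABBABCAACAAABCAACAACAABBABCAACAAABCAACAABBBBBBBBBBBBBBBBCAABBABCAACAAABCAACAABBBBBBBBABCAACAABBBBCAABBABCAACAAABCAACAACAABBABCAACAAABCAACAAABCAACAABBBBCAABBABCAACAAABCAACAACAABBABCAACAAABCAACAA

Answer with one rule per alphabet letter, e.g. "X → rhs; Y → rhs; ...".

A->CAA, B->BB, C->AB

  step 4 ⇒ step 5: BBBBBBBBBBBBBBBBCAABBABCAACAAABCAACAABBBBBBBBABCAACAABBBBCAABBABCAACAAABCAACAACAABBABCAACAAABCAACAA ⇒ BB·BB·BB·BB·BB·BB·BB·BB·BB·BB·BB·BB·BB·BB·BB·BB·AB·CAA·CAA·BB·BB·CAA·BB·AB·CAA·CAA·AB·CAA·CAA·CAA·BB·AB·CAA·CAA·AB·CAA·CAA·BB·BB·BB·BB·BB·BB·BB·BB·CAA·BB·AB·CAA·CAA·AB·CAA·CAA·BB·BB·BB·BB·AB·CAA·CAA·BB·BB·CAA·BB·AB·CAA·CAA·AB·CAA·CAA·CAA·BB·AB·CAA·CAA·AB·CAA·CAA·AB·CAA·CAA·BB·BB·CAA·BB·AB·CAA·CAA·AB·CAA·CAA·CAA·BB·AB·CAA·CAA·AB·CAA·CAA
    A ↦ CAA
    B ↦ BB
    C ↦ AB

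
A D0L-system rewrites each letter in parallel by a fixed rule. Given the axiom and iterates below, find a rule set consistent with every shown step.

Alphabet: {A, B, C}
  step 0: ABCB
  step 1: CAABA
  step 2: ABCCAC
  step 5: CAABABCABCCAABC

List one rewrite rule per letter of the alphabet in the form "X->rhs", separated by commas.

  step 1 ⇒ step 2: CAABA ⇒ AB·C·C·A·C
    A ↦ C
    B ↦ A
    C ↦ AB

A->C, B->A, C->AB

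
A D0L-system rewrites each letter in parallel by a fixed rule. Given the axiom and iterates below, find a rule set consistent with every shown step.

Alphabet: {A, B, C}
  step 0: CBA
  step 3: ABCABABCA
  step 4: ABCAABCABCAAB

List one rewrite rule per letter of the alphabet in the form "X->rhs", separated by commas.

  step 3 ⇒ step 4: ABCABABCA ⇒ AB·C·A·AB·C·AB·C·A·AB
    A ↦ AB
    B ↦ C
    C ↦ A

A->AB, B->C, C->A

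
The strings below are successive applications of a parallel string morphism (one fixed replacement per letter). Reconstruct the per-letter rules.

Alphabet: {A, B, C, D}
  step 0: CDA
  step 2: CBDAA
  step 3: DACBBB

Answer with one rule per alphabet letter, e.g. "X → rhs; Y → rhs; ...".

  step 2 ⇒ step 3: CBDAA ⇒ D·A·CB·B·B
    A ↦ B
    B ↦ A
    C ↦ D
    D ↦ CB

A->B, B->A, C->D, D->CB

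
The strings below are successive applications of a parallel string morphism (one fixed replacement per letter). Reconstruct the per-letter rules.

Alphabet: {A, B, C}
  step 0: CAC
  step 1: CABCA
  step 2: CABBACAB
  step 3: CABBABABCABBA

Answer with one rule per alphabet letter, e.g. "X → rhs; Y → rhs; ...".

  step 2 ⇒ step 3: CABBACAB ⇒ CA·B·BA·BA·B·CA·B·BA
    A ↦ B
    B ↦ BA
    C ↦ CA

A->B, B->BA, C->CA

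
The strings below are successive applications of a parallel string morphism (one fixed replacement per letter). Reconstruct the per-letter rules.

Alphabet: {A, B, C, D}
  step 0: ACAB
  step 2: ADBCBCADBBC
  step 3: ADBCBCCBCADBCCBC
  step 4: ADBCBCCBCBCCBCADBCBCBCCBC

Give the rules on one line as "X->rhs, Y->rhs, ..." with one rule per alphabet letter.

  step 3 ⇒ step 4: ADBCBCCBCADBCCBC ⇒ AD·B·C·BC·C·BC·BC·C·BC·AD·B·C·BC·BC·C·BC
    A ↦ AD
    B ↦ C
    C ↦ BC
    D ↦ B

A->AD, B->C, C->BC, D->B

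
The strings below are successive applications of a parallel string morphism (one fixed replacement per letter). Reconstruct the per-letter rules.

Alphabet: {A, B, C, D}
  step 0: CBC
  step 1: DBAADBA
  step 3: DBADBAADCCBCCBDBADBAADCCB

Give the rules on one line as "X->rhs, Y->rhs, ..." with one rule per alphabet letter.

A->D, B->A, C->DBA, D->CCB

  step 0 ⇒ step 1: CBC ⇒ DBA·A·DBA
    B ↦ A
    C ↦ DBA
    A ↦ D  (constrained at step 1)
    D ↦ CCB  (constrained at step 1)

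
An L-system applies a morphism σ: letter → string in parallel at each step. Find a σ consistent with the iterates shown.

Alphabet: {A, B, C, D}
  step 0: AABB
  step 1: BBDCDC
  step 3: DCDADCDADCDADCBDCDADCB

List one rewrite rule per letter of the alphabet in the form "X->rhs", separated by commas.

  step 0 ⇒ step 1: AABB ⇒ B·B·DC·DC
    A ↦ B
    B ↦ DC
    C ↦ DA  (constrained at step 1)
    D ↦ DC  (constrained at step 1)

A->B, B->DC, C->DA, D->DC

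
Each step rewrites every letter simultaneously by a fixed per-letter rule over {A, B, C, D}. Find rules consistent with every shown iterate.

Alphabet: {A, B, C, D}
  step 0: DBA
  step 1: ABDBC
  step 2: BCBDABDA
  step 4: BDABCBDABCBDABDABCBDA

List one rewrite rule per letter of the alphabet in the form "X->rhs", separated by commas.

  step 1 ⇒ step 2: ABDBC ⇒ BC·BD·A·BD·A
    A ↦ BC
    B ↦ BD
    C ↦ A
    D ↦ A

A->BC, B->BD, C->A, D->A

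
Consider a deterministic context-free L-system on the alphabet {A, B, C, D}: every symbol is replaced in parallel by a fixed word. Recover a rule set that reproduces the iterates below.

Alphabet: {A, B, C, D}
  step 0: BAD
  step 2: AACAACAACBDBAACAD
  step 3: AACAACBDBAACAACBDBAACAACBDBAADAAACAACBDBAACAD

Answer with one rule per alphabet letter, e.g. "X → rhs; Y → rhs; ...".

  step 2 ⇒ step 3: AACAACAACBDBAACAD ⇒ AAC·AAC·BDB·AAC·AAC·BDB·AAC·AAC·BDB·A·AD·A·AAC·AAC·BDB·AAC·AD
    A ↦ AAC
    B ↦ A
    C ↦ BDB
    D ↦ AD

A->AAC, B->A, C->BDB, D->AD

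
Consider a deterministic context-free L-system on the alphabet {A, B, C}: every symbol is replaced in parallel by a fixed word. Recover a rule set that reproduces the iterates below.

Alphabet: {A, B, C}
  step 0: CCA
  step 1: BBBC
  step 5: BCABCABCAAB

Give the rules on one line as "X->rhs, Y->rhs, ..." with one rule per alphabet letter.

  step 0 ⇒ step 1: CCA ⇒ B·B·BC
    A ↦ BC
    C ↦ B
    B ↦ A  (constrained at step 1)

A->BC, B->A, C->B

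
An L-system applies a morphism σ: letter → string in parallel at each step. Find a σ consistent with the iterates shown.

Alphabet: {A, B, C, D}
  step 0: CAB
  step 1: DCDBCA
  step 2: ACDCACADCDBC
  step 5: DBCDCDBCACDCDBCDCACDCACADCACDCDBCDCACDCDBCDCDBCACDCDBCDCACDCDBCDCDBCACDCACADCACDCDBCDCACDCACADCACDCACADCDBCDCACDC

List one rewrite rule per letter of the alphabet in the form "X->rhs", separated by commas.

  step 1 ⇒ step 2: DCDBCA ⇒ AC·DC·AC·A·DC·DBC
    A ↦ DBC
    B ↦ A
    C ↦ DC
    D ↦ AC

A->DBC, B->A, C->DC, D->AC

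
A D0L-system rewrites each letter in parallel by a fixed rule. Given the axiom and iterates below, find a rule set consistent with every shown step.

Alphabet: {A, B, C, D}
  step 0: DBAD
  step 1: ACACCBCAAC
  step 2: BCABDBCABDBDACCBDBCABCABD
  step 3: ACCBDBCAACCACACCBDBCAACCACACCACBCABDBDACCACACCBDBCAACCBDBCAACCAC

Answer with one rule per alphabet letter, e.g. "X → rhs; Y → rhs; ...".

  step 2 ⇒ step 3: BCABDBCABDBDACCBDBCABCABD ⇒ ACC·BD·BCA·ACC·AC·ACC·BD·BCA·ACC·AC·ACC·AC·BCA·BD·BD·ACC·AC·ACC·BD·BCA·ACC·BD·BCA·ACC·AC
    A ↦ BCA
    B ↦ ACC
    C ↦ BD
    D ↦ AC

A->BCA, B->ACC, C->BD, D->AC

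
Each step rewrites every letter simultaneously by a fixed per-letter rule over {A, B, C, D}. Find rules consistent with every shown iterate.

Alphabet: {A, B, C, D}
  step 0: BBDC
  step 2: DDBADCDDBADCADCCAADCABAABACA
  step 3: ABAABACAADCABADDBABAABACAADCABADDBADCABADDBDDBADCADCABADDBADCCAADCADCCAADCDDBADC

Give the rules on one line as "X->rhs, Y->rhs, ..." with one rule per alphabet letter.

  step 2 ⇒ step 3: DDBADCDDBADCADCCAADCABAABACA ⇒ ABA·ABA·CA·ADC·ABA·DDB·ABA·ABA·CA·ADC·ABA·DDB·ADC·ABA·DDB·DDB·ADC·ADC·ABA·DDB·ADC·CA·ADC·ADC·CA·ADC·DDB·ADC
    A ↦ ADC
    B ↦ CA
    C ↦ DDB
    D ↦ ABA

A->ADC, B->CA, C->DDB, D->ABA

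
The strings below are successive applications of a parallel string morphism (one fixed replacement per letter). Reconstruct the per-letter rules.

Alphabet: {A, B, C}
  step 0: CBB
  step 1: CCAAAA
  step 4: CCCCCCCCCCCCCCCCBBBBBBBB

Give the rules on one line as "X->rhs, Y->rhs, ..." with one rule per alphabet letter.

A->B, B->AA, C->CC

  step 0 ⇒ step 1: CBB ⇒ CC·AA·AA
    B ↦ AA
    C ↦ CC
    A ↦ B  (constrained at step 1)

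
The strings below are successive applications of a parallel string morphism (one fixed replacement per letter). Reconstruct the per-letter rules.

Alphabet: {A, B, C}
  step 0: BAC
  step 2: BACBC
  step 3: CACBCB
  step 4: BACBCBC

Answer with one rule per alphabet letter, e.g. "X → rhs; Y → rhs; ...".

  step 3 ⇒ step 4: CACBCB ⇒ B·AC·B·C·B·C
    A ↦ AC
    B ↦ C
    C ↦ B

A->AC, B->C, C->B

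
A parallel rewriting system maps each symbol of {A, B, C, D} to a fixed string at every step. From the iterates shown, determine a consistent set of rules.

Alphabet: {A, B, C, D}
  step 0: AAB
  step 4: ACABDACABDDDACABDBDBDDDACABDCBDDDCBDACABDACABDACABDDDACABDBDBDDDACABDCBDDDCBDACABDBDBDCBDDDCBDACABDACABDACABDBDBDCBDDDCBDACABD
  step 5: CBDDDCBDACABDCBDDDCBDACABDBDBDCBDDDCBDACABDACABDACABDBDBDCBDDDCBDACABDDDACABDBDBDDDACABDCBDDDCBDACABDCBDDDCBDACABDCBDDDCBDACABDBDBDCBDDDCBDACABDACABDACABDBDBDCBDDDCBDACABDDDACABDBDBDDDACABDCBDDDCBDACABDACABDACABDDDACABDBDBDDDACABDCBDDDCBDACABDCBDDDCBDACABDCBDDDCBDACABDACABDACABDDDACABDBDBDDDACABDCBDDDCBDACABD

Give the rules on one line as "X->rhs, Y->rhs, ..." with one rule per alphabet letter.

A->CBD, B->ACA, C->DD, D->BD

  step 4 ⇒ step 5: ACABDACABDDDACABDBDBDDDACABDCBDDDCBDACABDACABDACABDDDACABDBDBDDDACABDCBDDDCBDACABDBDBDCBDDDCBDACABDACABDACABDBDBDCBDDDCBDACABD ⇒ CBD·DD·CBD·ACA·BD·CBD·DD·CBD·ACA·BD·BD·BD·CBD·DD·CBD·ACA·BD·ACA·BD·ACA·BD·BD·BD·CBD·DD·CBD·ACA·BD·DD·ACA·BD·BD·BD·DD·ACA·BD·CBD·DD·CBD·ACA·BD·CBD·DD·CBD·ACA·BD·CBD·DD·CBD·ACA·BD·BD·BD·CBD·DD·CBD·ACA·BD·ACA·BD·ACA·BD·BD·BD·CBD·DD·CBD·ACA·BD·DD·ACA·BD·BD·BD·DD·ACA·BD·CBD·DD·CBD·ACA·BD·ACA·BD·ACA·BD·DD·ACA·BD·BD·BD·DD·ACA·BD·CBD·DD·CBD·ACA·BD·CBD·DD·CBD·ACA·BD·CBD·DD·CBD·ACA·BD·ACA·BD·ACA·BD·DD·ACA·BD·BD·BD·DD·ACA·BD·CBD·DD·CBD·ACA·BD
    A ↦ CBD
    B ↦ ACA
    C ↦ DD
    D ↦ BD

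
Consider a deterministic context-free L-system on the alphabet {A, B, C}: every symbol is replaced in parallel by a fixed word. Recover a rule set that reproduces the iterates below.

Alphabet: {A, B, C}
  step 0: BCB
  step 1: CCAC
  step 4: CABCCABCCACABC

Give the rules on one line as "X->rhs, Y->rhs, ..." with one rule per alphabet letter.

  step 0 ⇒ step 1: BCB ⇒ C·CA·C
    B ↦ C
    C ↦ CA
    A ↦ B  (constrained at step 1)

A->B, B->C, C->CA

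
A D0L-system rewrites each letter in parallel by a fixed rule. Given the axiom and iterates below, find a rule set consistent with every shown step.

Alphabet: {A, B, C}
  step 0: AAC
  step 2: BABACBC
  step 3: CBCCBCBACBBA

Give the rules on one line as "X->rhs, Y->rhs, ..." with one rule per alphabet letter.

A->C, B->CB, C->BA

  step 2 ⇒ step 3: BABACBC ⇒ CB·C·CB·C·BA·CB·BA
    A ↦ C
    B ↦ CB
    C ↦ BA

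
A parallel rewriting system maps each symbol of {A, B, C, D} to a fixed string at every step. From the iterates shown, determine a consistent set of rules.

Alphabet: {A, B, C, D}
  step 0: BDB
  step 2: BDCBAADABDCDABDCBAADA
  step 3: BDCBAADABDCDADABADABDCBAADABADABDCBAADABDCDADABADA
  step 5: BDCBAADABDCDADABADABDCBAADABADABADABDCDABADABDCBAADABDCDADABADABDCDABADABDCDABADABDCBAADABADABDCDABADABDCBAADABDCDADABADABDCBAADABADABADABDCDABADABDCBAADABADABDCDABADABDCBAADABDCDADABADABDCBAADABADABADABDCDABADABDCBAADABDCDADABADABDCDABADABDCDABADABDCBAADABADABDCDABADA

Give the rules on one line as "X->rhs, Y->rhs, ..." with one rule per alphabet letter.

  step 2 ⇒ step 3: BDCBAADABDCDABDCBAADA ⇒ BDC·BA·ADA·BDC·DA·DA·BA·DA·BDC·BA·ADA·BA·DA·BDC·BA·ADA·BDC·DA·DA·BA·DA
    A ↦ DA
    B ↦ BDC
    C ↦ ADA
    D ↦ BA

A->DA, B->BDC, C->ADA, D->BA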